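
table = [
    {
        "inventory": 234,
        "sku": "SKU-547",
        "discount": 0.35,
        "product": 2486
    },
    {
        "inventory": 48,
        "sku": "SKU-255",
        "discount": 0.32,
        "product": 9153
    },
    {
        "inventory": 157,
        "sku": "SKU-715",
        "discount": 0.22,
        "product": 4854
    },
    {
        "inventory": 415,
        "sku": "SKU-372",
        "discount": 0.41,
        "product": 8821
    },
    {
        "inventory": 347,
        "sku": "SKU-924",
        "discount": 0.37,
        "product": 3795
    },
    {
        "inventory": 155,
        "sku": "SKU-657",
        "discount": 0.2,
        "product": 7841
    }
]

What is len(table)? 6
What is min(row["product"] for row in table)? 2486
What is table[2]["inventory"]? 157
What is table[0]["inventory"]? 234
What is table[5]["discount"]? 0.2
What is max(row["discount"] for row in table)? 0.41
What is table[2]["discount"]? 0.22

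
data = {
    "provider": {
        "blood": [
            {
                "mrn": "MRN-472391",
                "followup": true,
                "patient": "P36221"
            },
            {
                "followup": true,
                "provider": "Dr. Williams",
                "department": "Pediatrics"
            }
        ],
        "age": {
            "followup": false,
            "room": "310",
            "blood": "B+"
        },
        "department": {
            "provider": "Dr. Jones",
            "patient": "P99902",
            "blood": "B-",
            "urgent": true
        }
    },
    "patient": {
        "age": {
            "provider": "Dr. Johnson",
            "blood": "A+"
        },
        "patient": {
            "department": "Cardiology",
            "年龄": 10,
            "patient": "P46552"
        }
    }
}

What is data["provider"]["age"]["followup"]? False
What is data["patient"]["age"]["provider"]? "Dr. Johnson"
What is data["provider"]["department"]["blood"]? "B-"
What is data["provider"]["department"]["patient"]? "P99902"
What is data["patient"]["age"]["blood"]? "A+"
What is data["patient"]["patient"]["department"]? "Cardiology"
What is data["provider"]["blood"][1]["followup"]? True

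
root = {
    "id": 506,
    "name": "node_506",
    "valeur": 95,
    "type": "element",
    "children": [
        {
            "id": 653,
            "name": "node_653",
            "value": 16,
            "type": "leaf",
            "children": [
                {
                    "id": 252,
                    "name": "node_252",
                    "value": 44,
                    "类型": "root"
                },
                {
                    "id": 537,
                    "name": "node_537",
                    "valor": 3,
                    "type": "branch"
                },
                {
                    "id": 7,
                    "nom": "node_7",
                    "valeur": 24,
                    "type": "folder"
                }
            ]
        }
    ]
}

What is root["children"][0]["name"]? "node_653"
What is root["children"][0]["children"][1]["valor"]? 3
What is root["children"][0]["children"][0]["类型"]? "root"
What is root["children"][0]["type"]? "leaf"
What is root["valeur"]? 95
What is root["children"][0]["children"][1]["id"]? 537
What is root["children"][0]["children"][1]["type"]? "branch"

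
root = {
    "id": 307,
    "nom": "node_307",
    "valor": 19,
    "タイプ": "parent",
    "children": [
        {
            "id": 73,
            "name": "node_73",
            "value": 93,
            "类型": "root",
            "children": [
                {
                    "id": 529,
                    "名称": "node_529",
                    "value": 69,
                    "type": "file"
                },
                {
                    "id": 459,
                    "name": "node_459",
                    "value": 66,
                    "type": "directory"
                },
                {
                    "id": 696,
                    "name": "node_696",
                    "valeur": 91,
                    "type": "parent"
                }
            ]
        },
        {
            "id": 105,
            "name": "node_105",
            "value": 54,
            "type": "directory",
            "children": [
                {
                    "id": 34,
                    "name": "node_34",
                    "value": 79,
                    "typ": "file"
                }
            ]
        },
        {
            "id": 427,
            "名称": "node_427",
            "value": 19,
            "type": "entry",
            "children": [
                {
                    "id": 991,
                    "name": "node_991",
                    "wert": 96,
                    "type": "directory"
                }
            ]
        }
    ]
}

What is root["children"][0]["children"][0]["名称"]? "node_529"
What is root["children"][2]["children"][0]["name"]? "node_991"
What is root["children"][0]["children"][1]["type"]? "directory"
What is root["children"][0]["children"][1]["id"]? 459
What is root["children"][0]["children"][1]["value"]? 66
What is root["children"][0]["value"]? 93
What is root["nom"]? "node_307"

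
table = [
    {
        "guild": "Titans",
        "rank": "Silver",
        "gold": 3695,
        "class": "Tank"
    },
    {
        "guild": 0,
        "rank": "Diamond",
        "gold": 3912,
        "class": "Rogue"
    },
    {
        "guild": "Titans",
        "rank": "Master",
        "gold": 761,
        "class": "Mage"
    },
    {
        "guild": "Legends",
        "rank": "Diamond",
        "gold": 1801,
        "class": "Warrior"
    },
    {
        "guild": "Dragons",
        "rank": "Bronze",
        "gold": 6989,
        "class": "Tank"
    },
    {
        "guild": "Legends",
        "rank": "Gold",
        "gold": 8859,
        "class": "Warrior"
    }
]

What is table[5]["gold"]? 8859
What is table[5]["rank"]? "Gold"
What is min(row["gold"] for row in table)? 761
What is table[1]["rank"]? "Diamond"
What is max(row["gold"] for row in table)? 8859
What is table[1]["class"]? "Rogue"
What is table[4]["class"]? "Tank"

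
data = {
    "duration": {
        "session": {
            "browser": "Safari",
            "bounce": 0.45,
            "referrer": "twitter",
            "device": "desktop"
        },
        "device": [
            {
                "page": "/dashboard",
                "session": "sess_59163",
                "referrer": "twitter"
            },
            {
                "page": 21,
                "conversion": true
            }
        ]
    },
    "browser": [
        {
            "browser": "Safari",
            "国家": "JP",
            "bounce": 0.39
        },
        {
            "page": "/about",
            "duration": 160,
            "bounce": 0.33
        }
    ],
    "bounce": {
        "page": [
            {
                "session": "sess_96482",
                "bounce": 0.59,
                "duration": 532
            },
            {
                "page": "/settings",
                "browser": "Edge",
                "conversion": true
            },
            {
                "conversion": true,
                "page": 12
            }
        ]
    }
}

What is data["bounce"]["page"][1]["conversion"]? True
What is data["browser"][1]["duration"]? 160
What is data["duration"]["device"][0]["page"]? "/dashboard"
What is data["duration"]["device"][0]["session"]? "sess_59163"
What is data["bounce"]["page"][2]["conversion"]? True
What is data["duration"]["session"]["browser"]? "Safari"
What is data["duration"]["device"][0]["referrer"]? "twitter"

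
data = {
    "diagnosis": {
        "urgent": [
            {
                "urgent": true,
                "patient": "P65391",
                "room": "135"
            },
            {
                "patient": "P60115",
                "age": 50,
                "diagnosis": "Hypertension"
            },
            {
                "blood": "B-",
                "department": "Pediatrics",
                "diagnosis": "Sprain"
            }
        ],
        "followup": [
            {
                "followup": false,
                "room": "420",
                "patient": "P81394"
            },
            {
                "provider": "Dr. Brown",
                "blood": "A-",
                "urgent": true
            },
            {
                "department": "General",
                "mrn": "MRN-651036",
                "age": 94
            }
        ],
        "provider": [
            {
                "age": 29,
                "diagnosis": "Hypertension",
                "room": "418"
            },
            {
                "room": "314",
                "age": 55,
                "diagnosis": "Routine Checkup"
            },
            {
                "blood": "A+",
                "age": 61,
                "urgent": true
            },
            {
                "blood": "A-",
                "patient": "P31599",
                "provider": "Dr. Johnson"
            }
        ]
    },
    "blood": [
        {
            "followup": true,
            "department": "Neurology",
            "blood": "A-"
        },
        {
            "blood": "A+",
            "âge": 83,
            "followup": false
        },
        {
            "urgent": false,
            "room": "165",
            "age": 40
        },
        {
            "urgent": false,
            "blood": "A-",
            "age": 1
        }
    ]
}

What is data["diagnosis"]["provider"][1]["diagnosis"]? "Routine Checkup"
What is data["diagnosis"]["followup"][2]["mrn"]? "MRN-651036"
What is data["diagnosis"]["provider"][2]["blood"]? "A+"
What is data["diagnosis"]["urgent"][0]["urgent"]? True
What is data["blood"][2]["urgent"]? False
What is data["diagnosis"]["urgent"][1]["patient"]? "P60115"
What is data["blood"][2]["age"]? 40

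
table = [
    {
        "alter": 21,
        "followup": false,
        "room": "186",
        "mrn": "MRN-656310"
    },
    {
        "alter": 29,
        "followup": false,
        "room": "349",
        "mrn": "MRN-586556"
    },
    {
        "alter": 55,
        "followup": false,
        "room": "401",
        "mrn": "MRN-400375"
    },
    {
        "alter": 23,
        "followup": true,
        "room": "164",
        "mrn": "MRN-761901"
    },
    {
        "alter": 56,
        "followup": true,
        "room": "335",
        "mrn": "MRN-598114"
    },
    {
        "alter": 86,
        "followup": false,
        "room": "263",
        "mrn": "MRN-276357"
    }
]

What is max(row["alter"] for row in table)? 86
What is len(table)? 6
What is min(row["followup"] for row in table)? False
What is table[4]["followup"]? True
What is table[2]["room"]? "401"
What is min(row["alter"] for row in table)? 21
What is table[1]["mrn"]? "MRN-586556"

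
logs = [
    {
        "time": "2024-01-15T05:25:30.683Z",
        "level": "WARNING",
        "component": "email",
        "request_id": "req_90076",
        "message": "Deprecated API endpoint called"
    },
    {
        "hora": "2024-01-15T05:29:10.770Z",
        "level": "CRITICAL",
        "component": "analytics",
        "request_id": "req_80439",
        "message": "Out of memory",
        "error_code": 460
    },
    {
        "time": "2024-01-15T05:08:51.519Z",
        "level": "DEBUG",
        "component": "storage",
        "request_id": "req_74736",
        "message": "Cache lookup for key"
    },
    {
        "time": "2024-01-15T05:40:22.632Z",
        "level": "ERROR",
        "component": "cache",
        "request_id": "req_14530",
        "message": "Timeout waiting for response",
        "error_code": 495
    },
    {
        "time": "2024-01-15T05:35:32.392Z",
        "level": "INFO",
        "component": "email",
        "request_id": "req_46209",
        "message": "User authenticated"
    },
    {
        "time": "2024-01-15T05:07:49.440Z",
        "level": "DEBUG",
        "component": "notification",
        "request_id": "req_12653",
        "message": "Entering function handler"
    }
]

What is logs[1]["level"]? "CRITICAL"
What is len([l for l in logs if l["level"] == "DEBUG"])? 2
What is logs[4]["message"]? "User authenticated"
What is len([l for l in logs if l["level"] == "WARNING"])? 1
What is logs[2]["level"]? "DEBUG"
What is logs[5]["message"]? "Entering function handler"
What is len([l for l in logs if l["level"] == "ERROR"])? 1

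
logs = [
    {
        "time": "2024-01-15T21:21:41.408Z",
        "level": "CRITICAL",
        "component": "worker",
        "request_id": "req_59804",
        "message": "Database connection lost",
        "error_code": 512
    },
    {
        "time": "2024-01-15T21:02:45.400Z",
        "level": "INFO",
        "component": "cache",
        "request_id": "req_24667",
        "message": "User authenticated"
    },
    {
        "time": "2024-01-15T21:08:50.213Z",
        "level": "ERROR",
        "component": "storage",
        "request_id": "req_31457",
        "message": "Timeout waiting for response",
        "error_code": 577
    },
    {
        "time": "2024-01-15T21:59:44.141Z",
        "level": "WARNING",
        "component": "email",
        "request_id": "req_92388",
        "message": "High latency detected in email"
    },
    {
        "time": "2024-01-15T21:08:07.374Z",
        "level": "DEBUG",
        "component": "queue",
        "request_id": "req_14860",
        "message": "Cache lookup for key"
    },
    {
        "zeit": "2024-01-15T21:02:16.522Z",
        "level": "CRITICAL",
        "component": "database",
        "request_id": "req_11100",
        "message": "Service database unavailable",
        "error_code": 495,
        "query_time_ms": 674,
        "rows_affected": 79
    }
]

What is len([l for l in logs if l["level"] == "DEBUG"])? 1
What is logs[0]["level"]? "CRITICAL"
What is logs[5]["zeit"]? "2024-01-15T21:02:16.522Z"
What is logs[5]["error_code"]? 495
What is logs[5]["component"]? "database"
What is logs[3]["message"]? "High latency detected in email"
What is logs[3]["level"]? "WARNING"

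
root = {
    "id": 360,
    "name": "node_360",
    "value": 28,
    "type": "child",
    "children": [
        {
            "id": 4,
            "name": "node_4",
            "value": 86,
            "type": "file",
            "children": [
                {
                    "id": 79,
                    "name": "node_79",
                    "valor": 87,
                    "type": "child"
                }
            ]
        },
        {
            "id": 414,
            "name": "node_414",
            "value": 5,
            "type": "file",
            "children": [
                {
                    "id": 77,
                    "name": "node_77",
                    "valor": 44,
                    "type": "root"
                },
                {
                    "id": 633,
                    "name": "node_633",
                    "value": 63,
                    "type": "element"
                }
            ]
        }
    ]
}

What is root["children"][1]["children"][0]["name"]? "node_77"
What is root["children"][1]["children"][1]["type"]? "element"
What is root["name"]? "node_360"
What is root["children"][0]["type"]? "file"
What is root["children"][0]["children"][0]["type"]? "child"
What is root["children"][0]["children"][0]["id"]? 79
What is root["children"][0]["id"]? 4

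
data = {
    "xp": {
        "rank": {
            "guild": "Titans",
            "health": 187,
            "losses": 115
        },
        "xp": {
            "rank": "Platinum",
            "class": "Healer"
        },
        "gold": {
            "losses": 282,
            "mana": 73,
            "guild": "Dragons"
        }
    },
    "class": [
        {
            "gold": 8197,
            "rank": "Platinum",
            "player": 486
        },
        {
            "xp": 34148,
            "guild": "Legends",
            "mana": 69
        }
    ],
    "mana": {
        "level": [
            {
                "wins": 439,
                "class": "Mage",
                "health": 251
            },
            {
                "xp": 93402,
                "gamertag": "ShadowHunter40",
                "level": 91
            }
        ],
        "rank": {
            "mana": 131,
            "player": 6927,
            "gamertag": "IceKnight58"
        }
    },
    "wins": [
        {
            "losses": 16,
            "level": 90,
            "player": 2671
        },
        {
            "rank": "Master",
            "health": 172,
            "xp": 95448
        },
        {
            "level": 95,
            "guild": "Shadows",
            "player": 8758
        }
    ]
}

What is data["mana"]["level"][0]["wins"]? 439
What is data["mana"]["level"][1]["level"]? 91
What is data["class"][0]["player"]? 486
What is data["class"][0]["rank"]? "Platinum"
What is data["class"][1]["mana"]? 69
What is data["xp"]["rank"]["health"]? 187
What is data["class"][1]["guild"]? "Legends"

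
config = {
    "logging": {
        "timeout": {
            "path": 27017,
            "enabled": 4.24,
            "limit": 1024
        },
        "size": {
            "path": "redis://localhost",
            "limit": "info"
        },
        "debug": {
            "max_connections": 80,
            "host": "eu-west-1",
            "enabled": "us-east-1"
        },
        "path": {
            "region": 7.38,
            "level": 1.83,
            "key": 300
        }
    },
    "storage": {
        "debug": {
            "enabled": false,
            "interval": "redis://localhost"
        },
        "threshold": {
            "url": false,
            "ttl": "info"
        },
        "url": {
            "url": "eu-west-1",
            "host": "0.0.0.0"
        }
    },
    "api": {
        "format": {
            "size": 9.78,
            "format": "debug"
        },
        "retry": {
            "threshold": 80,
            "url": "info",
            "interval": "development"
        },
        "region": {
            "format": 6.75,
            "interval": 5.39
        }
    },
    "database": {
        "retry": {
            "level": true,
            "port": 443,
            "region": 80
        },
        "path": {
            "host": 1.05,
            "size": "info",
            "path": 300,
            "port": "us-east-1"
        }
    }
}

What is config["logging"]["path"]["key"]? 300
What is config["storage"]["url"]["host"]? "0.0.0.0"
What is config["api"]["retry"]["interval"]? "development"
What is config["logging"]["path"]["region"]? 7.38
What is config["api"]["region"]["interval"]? 5.39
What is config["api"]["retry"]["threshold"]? 80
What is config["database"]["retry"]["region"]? 80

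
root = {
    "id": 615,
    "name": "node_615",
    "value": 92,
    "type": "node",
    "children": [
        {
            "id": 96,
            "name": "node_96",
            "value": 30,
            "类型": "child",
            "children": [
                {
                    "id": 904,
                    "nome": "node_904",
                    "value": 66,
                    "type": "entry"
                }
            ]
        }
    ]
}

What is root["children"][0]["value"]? 30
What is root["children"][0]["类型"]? "child"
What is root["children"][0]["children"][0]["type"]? "entry"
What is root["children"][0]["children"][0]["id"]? 904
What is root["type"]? "node"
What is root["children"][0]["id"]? 96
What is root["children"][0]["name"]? "node_96"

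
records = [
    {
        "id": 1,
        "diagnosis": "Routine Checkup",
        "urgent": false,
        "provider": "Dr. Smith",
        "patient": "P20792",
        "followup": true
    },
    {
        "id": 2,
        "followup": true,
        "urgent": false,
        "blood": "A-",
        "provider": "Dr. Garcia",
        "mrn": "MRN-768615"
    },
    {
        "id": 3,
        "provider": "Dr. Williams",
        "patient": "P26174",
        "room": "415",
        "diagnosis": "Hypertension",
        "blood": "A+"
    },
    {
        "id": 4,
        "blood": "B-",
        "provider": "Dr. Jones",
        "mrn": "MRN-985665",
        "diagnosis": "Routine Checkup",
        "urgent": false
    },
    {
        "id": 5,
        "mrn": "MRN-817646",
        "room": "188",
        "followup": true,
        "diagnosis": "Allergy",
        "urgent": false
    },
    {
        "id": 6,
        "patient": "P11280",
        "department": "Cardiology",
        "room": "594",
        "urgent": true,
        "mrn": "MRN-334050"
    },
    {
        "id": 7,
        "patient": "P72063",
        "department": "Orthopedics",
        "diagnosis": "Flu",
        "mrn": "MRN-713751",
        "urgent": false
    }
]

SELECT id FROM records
[1, 2, 3, 4, 5, 6, 7]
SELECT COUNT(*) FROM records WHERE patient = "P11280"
1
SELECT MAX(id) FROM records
7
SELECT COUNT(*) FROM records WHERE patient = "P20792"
1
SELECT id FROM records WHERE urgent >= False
[1, 2, 4, 5, 6, 7]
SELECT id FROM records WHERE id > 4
[5, 6, 7]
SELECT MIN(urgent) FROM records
False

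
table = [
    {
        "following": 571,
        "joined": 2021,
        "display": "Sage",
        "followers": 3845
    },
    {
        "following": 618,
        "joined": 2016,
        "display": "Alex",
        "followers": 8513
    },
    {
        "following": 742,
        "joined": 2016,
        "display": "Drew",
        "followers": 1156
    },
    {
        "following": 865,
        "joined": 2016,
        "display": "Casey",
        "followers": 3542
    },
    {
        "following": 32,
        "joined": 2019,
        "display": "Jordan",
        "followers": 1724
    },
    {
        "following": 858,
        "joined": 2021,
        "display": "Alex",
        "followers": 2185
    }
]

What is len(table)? 6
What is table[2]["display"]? "Drew"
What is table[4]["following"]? 32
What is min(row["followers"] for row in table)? 1156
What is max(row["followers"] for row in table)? 8513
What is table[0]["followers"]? 3845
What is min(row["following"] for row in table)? 32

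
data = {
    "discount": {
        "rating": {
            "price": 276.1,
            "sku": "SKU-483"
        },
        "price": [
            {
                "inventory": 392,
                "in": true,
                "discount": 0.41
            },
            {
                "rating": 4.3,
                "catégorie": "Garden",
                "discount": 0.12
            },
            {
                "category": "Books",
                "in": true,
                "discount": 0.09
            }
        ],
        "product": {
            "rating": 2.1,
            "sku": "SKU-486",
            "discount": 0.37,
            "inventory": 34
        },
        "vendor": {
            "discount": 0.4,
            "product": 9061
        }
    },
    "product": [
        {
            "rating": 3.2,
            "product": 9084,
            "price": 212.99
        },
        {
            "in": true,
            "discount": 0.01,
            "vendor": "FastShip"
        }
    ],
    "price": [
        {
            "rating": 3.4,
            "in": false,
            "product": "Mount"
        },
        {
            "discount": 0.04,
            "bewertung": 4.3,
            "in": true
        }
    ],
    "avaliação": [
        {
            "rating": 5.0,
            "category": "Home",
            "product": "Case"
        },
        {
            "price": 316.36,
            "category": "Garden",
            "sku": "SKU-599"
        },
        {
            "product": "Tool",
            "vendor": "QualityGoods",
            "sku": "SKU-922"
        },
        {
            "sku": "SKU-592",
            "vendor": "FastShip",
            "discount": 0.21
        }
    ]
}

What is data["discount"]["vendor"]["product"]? 9061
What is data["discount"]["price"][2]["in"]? True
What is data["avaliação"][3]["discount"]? 0.21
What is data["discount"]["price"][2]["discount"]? 0.09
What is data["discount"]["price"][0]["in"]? True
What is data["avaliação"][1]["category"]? "Garden"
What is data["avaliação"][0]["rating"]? 5.0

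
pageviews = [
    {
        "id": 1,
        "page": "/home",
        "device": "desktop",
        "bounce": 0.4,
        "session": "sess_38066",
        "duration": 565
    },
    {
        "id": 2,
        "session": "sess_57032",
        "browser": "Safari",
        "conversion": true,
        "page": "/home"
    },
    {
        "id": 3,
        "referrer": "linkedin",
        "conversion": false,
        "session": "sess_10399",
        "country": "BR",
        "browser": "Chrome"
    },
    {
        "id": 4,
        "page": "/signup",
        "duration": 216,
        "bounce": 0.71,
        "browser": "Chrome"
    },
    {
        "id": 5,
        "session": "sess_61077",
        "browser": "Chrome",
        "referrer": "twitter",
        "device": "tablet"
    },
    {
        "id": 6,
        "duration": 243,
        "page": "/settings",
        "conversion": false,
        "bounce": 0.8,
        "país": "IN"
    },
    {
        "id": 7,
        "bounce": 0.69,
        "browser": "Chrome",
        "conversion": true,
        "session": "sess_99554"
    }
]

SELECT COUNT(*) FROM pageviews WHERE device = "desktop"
1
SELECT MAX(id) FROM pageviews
7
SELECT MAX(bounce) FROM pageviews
0.8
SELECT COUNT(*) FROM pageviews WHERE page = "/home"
2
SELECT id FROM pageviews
[1, 2, 3, 4, 5, 6, 7]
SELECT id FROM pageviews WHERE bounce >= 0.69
[4, 6, 7]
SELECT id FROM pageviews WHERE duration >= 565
[1]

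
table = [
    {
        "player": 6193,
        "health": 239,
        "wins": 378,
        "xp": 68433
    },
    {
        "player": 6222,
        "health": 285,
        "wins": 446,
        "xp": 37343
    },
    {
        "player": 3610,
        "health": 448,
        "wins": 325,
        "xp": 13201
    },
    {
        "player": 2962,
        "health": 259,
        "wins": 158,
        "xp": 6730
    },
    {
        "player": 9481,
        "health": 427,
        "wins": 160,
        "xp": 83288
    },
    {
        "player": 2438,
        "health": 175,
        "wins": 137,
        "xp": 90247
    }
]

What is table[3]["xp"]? 6730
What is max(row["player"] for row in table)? 9481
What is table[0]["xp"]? 68433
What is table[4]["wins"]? 160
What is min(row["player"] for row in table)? 2438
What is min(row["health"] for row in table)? 175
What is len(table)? 6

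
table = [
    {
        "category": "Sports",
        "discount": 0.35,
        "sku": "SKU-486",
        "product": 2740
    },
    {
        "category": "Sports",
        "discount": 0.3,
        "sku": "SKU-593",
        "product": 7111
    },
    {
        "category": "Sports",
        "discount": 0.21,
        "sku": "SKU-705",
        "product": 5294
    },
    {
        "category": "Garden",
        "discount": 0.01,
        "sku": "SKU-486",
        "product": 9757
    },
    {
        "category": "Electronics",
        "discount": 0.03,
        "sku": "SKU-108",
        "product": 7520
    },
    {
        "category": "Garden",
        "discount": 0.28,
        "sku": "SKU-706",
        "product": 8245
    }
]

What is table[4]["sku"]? "SKU-108"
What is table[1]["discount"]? 0.3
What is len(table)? 6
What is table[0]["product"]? 2740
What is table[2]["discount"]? 0.21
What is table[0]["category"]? "Sports"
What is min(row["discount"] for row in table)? 0.01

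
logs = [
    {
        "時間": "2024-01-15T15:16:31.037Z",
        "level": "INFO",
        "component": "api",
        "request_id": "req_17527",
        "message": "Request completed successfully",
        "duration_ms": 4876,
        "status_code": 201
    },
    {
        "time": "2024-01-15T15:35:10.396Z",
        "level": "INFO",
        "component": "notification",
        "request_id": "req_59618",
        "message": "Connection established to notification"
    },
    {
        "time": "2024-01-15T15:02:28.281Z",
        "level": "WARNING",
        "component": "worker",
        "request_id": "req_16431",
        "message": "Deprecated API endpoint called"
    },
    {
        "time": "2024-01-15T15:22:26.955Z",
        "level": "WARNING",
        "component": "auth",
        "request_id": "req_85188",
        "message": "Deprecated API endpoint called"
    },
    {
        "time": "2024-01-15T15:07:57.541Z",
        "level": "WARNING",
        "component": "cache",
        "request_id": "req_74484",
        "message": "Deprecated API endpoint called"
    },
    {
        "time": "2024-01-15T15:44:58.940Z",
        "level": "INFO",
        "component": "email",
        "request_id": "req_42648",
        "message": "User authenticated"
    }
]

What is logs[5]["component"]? "email"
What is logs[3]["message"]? "Deprecated API endpoint called"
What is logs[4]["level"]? "WARNING"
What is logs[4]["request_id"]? "req_74484"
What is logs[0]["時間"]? "2024-01-15T15:16:31.037Z"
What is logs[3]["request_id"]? "req_85188"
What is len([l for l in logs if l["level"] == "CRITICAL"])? 0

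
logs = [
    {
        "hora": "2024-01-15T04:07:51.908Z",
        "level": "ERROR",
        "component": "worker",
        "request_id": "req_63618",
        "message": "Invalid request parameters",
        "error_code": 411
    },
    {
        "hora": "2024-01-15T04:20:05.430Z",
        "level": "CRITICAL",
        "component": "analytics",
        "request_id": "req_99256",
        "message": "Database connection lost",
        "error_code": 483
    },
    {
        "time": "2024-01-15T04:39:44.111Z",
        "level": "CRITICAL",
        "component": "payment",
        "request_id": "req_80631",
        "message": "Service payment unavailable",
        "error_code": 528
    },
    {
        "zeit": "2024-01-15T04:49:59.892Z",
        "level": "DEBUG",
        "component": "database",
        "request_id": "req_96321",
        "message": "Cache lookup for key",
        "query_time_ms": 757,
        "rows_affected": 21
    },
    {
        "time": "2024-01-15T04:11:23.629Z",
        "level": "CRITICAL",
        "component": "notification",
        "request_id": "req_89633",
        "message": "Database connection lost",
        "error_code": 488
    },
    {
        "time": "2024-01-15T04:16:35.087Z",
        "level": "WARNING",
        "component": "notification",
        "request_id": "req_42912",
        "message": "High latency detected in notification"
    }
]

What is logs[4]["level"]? "CRITICAL"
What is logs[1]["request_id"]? "req_99256"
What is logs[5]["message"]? "High latency detected in notification"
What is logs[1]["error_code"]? 483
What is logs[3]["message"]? "Cache lookup for key"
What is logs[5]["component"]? "notification"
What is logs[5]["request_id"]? "req_42912"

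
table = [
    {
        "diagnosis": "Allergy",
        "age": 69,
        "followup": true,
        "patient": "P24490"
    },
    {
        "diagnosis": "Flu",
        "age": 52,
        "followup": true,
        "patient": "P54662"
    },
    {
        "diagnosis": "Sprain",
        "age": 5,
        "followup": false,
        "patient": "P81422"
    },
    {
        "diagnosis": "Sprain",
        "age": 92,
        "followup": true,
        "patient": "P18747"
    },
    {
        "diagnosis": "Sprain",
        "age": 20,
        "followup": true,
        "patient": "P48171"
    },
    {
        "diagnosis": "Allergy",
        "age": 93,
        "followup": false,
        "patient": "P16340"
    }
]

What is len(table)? 6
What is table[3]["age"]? 92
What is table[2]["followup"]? False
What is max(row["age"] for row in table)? 93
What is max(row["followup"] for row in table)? True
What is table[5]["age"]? 93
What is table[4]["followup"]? True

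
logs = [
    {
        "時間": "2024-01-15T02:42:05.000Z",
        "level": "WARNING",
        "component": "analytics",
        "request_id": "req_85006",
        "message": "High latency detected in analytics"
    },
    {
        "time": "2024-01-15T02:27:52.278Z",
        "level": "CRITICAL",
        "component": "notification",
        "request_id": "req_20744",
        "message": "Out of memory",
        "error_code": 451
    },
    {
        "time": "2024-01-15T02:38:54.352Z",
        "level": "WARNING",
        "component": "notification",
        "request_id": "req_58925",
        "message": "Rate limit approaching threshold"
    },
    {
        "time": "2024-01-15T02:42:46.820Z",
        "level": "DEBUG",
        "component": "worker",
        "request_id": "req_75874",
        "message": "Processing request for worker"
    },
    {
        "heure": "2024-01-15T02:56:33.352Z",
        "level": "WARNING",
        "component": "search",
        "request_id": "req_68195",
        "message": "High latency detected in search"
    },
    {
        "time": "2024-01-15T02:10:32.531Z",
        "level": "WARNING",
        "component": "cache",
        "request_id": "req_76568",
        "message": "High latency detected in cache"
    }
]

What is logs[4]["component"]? "search"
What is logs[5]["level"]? "WARNING"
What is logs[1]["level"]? "CRITICAL"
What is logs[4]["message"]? "High latency detected in search"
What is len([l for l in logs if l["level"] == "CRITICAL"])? 1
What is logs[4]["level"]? "WARNING"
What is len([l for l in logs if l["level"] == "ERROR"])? 0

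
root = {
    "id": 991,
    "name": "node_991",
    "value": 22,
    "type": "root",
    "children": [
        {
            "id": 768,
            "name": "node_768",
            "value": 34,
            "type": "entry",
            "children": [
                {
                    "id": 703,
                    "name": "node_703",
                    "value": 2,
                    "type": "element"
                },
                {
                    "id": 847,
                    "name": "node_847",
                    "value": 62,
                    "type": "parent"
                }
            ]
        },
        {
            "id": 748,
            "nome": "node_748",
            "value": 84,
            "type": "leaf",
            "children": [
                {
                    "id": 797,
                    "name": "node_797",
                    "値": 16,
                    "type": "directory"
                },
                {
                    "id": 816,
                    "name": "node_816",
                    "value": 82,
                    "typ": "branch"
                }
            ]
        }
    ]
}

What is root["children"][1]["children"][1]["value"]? 82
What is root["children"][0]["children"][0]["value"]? 2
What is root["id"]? 991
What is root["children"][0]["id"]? 768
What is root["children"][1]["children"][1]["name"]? "node_816"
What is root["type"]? "root"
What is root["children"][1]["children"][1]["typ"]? "branch"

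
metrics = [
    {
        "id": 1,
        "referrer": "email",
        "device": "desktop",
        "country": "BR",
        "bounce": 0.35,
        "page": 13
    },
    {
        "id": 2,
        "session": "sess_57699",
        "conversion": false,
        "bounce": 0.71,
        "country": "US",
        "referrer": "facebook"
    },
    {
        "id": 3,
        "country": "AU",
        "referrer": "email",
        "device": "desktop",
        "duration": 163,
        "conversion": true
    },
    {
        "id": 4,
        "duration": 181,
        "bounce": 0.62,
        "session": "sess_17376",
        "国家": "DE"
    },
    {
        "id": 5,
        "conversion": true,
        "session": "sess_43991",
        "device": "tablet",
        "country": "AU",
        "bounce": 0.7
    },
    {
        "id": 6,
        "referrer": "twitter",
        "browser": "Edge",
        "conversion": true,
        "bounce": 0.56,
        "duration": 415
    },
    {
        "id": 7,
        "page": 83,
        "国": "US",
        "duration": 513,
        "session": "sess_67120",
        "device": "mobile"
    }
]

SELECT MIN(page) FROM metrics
13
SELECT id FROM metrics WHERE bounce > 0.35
[2, 4, 5, 6]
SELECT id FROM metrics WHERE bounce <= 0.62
[1, 4, 6]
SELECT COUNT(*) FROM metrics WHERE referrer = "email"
2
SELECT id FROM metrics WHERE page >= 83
[7]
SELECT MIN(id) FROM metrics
1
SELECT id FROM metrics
[1, 2, 3, 4, 5, 6, 7]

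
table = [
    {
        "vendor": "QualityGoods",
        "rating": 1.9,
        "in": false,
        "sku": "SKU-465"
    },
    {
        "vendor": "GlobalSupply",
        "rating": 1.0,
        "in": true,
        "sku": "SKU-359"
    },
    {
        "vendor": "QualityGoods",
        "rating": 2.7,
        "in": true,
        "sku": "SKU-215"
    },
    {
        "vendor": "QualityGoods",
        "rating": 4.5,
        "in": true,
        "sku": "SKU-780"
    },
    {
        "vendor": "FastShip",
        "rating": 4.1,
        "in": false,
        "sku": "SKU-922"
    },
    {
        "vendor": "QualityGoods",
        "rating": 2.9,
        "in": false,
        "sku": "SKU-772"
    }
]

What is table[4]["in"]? False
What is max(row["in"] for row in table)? True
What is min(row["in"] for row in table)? False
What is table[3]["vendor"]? "QualityGoods"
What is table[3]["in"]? True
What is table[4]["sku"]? "SKU-922"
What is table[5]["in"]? False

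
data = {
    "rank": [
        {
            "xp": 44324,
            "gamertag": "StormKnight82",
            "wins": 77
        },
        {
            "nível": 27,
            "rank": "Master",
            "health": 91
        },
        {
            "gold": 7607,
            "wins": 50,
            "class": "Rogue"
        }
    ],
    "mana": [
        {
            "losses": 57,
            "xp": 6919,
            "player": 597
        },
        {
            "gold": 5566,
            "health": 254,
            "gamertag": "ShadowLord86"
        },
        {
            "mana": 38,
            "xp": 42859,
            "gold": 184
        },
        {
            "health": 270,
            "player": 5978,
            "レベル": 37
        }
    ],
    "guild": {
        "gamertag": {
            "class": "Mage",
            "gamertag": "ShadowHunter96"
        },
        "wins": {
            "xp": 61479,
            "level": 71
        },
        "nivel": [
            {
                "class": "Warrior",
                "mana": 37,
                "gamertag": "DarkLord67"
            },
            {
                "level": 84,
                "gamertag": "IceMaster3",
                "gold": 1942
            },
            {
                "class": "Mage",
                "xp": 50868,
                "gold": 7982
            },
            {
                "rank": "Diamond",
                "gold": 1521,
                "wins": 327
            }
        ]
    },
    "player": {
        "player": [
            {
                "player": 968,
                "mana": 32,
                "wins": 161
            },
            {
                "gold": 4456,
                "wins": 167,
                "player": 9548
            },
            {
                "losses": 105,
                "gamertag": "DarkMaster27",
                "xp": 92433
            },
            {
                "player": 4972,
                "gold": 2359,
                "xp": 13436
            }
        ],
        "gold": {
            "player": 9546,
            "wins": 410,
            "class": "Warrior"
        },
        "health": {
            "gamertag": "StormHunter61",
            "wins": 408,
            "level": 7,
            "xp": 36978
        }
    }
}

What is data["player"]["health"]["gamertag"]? "StormHunter61"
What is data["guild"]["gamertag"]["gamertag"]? "ShadowHunter96"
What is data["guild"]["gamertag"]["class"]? "Mage"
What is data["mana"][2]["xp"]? 42859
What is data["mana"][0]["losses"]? 57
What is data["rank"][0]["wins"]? 77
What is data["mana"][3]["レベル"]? 37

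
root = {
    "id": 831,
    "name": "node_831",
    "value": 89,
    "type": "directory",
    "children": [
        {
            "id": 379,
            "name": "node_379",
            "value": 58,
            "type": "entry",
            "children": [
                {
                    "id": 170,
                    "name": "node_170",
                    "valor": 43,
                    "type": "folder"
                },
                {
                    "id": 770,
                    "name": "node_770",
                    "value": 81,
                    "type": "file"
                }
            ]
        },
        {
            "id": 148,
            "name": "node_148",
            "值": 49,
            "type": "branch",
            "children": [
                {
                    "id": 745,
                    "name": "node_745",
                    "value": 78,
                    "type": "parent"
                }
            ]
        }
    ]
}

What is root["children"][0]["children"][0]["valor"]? 43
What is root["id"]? 831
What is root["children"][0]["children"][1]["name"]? "node_770"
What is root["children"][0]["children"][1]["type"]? "file"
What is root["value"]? 89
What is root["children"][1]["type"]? "branch"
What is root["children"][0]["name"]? "node_379"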